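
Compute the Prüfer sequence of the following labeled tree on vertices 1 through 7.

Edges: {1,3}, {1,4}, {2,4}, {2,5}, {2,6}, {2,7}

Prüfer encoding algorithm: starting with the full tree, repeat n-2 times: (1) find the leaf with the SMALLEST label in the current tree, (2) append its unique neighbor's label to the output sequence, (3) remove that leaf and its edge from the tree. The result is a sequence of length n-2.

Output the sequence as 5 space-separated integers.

Answer: 1 4 2 2 2

Derivation:
Step 1: leaves = {3,5,6,7}. Remove smallest leaf 3, emit neighbor 1.
Step 2: leaves = {1,5,6,7}. Remove smallest leaf 1, emit neighbor 4.
Step 3: leaves = {4,5,6,7}. Remove smallest leaf 4, emit neighbor 2.
Step 4: leaves = {5,6,7}. Remove smallest leaf 5, emit neighbor 2.
Step 5: leaves = {6,7}. Remove smallest leaf 6, emit neighbor 2.
Done: 2 vertices remain (2, 7). Sequence = [1 4 2 2 2]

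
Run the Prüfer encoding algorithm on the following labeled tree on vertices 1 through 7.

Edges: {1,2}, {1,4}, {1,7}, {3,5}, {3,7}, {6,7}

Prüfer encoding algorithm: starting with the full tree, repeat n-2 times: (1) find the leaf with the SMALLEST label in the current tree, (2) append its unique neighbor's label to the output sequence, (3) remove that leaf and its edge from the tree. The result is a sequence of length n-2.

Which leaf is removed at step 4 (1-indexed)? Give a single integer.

Answer: 5

Derivation:
Step 1: current leaves = {2,4,5,6}. Remove leaf 2 (neighbor: 1).
Step 2: current leaves = {4,5,6}. Remove leaf 4 (neighbor: 1).
Step 3: current leaves = {1,5,6}. Remove leaf 1 (neighbor: 7).
Step 4: current leaves = {5,6}. Remove leaf 5 (neighbor: 3).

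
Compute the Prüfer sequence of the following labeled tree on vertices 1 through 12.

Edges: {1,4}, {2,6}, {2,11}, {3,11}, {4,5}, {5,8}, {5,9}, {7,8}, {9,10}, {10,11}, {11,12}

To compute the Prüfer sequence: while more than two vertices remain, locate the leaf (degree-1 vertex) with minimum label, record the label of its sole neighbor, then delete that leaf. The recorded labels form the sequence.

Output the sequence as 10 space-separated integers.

Step 1: leaves = {1,3,6,7,12}. Remove smallest leaf 1, emit neighbor 4.
Step 2: leaves = {3,4,6,7,12}. Remove smallest leaf 3, emit neighbor 11.
Step 3: leaves = {4,6,7,12}. Remove smallest leaf 4, emit neighbor 5.
Step 4: leaves = {6,7,12}. Remove smallest leaf 6, emit neighbor 2.
Step 5: leaves = {2,7,12}. Remove smallest leaf 2, emit neighbor 11.
Step 6: leaves = {7,12}. Remove smallest leaf 7, emit neighbor 8.
Step 7: leaves = {8,12}. Remove smallest leaf 8, emit neighbor 5.
Step 8: leaves = {5,12}. Remove smallest leaf 5, emit neighbor 9.
Step 9: leaves = {9,12}. Remove smallest leaf 9, emit neighbor 10.
Step 10: leaves = {10,12}. Remove smallest leaf 10, emit neighbor 11.
Done: 2 vertices remain (11, 12). Sequence = [4 11 5 2 11 8 5 9 10 11]

Answer: 4 11 5 2 11 8 5 9 10 11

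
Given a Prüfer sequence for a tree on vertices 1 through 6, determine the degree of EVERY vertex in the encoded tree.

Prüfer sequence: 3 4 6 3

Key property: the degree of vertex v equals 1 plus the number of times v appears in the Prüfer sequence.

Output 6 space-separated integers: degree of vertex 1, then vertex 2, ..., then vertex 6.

p_1 = 3: count[3] becomes 1
p_2 = 4: count[4] becomes 1
p_3 = 6: count[6] becomes 1
p_4 = 3: count[3] becomes 2
Degrees (1 + count): deg[1]=1+0=1, deg[2]=1+0=1, deg[3]=1+2=3, deg[4]=1+1=2, deg[5]=1+0=1, deg[6]=1+1=2

Answer: 1 1 3 2 1 2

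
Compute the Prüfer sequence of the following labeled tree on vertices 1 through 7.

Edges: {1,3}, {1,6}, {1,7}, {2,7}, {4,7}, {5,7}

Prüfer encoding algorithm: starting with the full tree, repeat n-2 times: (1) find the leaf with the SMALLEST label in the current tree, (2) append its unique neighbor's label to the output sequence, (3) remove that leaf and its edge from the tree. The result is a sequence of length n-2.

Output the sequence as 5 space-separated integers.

Answer: 7 1 7 7 1

Derivation:
Step 1: leaves = {2,3,4,5,6}. Remove smallest leaf 2, emit neighbor 7.
Step 2: leaves = {3,4,5,6}. Remove smallest leaf 3, emit neighbor 1.
Step 3: leaves = {4,5,6}. Remove smallest leaf 4, emit neighbor 7.
Step 4: leaves = {5,6}. Remove smallest leaf 5, emit neighbor 7.
Step 5: leaves = {6,7}. Remove smallest leaf 6, emit neighbor 1.
Done: 2 vertices remain (1, 7). Sequence = [7 1 7 7 1]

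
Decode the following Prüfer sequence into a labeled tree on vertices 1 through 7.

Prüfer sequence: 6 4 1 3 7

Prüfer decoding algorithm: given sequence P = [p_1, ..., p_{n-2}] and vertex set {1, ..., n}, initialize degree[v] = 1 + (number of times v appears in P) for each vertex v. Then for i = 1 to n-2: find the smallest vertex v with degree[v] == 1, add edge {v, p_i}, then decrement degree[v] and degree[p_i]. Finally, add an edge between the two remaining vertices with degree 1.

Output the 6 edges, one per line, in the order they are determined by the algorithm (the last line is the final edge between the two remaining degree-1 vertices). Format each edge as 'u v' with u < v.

Answer: 2 6
4 5
1 4
1 3
3 7
6 7

Derivation:
Initial degrees: {1:2, 2:1, 3:2, 4:2, 5:1, 6:2, 7:2}
Step 1: smallest deg-1 vertex = 2, p_1 = 6. Add edge {2,6}. Now deg[2]=0, deg[6]=1.
Step 2: smallest deg-1 vertex = 5, p_2 = 4. Add edge {4,5}. Now deg[5]=0, deg[4]=1.
Step 3: smallest deg-1 vertex = 4, p_3 = 1. Add edge {1,4}. Now deg[4]=0, deg[1]=1.
Step 4: smallest deg-1 vertex = 1, p_4 = 3. Add edge {1,3}. Now deg[1]=0, deg[3]=1.
Step 5: smallest deg-1 vertex = 3, p_5 = 7. Add edge {3,7}. Now deg[3]=0, deg[7]=1.
Final: two remaining deg-1 vertices are 6, 7. Add edge {6,7}.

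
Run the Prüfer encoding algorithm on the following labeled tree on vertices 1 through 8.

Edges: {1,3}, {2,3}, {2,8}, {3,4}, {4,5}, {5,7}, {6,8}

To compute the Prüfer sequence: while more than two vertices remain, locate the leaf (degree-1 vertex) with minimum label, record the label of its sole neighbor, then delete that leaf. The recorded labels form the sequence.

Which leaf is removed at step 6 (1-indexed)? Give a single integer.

Answer: 3

Derivation:
Step 1: current leaves = {1,6,7}. Remove leaf 1 (neighbor: 3).
Step 2: current leaves = {6,7}. Remove leaf 6 (neighbor: 8).
Step 3: current leaves = {7,8}. Remove leaf 7 (neighbor: 5).
Step 4: current leaves = {5,8}. Remove leaf 5 (neighbor: 4).
Step 5: current leaves = {4,8}. Remove leaf 4 (neighbor: 3).
Step 6: current leaves = {3,8}. Remove leaf 3 (neighbor: 2).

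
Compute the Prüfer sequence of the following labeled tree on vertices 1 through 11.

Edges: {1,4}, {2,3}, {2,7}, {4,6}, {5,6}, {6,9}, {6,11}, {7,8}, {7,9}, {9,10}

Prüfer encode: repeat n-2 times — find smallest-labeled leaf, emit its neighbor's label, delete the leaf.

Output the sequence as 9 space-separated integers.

Step 1: leaves = {1,3,5,8,10,11}. Remove smallest leaf 1, emit neighbor 4.
Step 2: leaves = {3,4,5,8,10,11}. Remove smallest leaf 3, emit neighbor 2.
Step 3: leaves = {2,4,5,8,10,11}. Remove smallest leaf 2, emit neighbor 7.
Step 4: leaves = {4,5,8,10,11}. Remove smallest leaf 4, emit neighbor 6.
Step 5: leaves = {5,8,10,11}. Remove smallest leaf 5, emit neighbor 6.
Step 6: leaves = {8,10,11}. Remove smallest leaf 8, emit neighbor 7.
Step 7: leaves = {7,10,11}. Remove smallest leaf 7, emit neighbor 9.
Step 8: leaves = {10,11}. Remove smallest leaf 10, emit neighbor 9.
Step 9: leaves = {9,11}. Remove smallest leaf 9, emit neighbor 6.
Done: 2 vertices remain (6, 11). Sequence = [4 2 7 6 6 7 9 9 6]

Answer: 4 2 7 6 6 7 9 9 6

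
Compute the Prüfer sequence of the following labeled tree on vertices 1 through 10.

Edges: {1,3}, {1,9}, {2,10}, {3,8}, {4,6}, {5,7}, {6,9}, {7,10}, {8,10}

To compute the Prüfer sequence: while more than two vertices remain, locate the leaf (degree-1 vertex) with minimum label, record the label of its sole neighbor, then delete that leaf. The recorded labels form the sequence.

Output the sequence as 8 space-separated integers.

Answer: 10 6 7 9 10 1 3 8

Derivation:
Step 1: leaves = {2,4,5}. Remove smallest leaf 2, emit neighbor 10.
Step 2: leaves = {4,5}. Remove smallest leaf 4, emit neighbor 6.
Step 3: leaves = {5,6}. Remove smallest leaf 5, emit neighbor 7.
Step 4: leaves = {6,7}. Remove smallest leaf 6, emit neighbor 9.
Step 5: leaves = {7,9}. Remove smallest leaf 7, emit neighbor 10.
Step 6: leaves = {9,10}. Remove smallest leaf 9, emit neighbor 1.
Step 7: leaves = {1,10}. Remove smallest leaf 1, emit neighbor 3.
Step 8: leaves = {3,10}. Remove smallest leaf 3, emit neighbor 8.
Done: 2 vertices remain (8, 10). Sequence = [10 6 7 9 10 1 3 8]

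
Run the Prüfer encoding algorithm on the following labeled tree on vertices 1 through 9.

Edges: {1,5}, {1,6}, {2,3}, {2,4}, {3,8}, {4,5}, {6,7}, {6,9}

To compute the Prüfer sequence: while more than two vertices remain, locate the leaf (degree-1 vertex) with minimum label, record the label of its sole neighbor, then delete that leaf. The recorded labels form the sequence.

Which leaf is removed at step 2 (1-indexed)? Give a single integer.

Answer: 8

Derivation:
Step 1: current leaves = {7,8,9}. Remove leaf 7 (neighbor: 6).
Step 2: current leaves = {8,9}. Remove leaf 8 (neighbor: 3).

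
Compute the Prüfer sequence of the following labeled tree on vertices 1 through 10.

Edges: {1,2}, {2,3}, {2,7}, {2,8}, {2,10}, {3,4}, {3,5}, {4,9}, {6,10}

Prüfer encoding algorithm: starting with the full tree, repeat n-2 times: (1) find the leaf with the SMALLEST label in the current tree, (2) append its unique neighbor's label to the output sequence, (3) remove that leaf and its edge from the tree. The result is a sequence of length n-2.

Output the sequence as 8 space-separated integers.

Answer: 2 3 10 2 2 4 3 2

Derivation:
Step 1: leaves = {1,5,6,7,8,9}. Remove smallest leaf 1, emit neighbor 2.
Step 2: leaves = {5,6,7,8,9}. Remove smallest leaf 5, emit neighbor 3.
Step 3: leaves = {6,7,8,9}. Remove smallest leaf 6, emit neighbor 10.
Step 4: leaves = {7,8,9,10}. Remove smallest leaf 7, emit neighbor 2.
Step 5: leaves = {8,9,10}. Remove smallest leaf 8, emit neighbor 2.
Step 6: leaves = {9,10}. Remove smallest leaf 9, emit neighbor 4.
Step 7: leaves = {4,10}. Remove smallest leaf 4, emit neighbor 3.
Step 8: leaves = {3,10}. Remove smallest leaf 3, emit neighbor 2.
Done: 2 vertices remain (2, 10). Sequence = [2 3 10 2 2 4 3 2]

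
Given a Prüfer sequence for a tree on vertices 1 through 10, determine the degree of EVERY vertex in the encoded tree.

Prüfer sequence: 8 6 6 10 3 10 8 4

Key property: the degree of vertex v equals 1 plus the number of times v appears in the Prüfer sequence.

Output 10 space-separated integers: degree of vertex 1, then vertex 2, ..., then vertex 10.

Answer: 1 1 2 2 1 3 1 3 1 3

Derivation:
p_1 = 8: count[8] becomes 1
p_2 = 6: count[6] becomes 1
p_3 = 6: count[6] becomes 2
p_4 = 10: count[10] becomes 1
p_5 = 3: count[3] becomes 1
p_6 = 10: count[10] becomes 2
p_7 = 8: count[8] becomes 2
p_8 = 4: count[4] becomes 1
Degrees (1 + count): deg[1]=1+0=1, deg[2]=1+0=1, deg[3]=1+1=2, deg[4]=1+1=2, deg[5]=1+0=1, deg[6]=1+2=3, deg[7]=1+0=1, deg[8]=1+2=3, deg[9]=1+0=1, deg[10]=1+2=3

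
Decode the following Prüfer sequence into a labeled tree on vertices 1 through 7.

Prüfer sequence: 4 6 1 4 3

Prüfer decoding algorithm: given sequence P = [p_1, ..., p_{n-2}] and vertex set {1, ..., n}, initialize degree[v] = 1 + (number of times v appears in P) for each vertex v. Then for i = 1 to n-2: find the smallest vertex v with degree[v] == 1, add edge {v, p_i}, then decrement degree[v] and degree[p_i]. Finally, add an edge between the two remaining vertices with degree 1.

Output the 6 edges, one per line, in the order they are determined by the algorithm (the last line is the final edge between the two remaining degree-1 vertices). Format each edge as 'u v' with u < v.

Answer: 2 4
5 6
1 6
1 4
3 4
3 7

Derivation:
Initial degrees: {1:2, 2:1, 3:2, 4:3, 5:1, 6:2, 7:1}
Step 1: smallest deg-1 vertex = 2, p_1 = 4. Add edge {2,4}. Now deg[2]=0, deg[4]=2.
Step 2: smallest deg-1 vertex = 5, p_2 = 6. Add edge {5,6}. Now deg[5]=0, deg[6]=1.
Step 3: smallest deg-1 vertex = 6, p_3 = 1. Add edge {1,6}. Now deg[6]=0, deg[1]=1.
Step 4: smallest deg-1 vertex = 1, p_4 = 4. Add edge {1,4}. Now deg[1]=0, deg[4]=1.
Step 5: smallest deg-1 vertex = 4, p_5 = 3. Add edge {3,4}. Now deg[4]=0, deg[3]=1.
Final: two remaining deg-1 vertices are 3, 7. Add edge {3,7}.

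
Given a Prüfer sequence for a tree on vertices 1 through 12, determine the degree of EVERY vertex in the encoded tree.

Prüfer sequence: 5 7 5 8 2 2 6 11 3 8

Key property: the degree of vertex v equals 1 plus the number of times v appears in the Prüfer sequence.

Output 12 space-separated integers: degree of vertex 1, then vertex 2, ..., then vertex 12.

Answer: 1 3 2 1 3 2 2 3 1 1 2 1

Derivation:
p_1 = 5: count[5] becomes 1
p_2 = 7: count[7] becomes 1
p_3 = 5: count[5] becomes 2
p_4 = 8: count[8] becomes 1
p_5 = 2: count[2] becomes 1
p_6 = 2: count[2] becomes 2
p_7 = 6: count[6] becomes 1
p_8 = 11: count[11] becomes 1
p_9 = 3: count[3] becomes 1
p_10 = 8: count[8] becomes 2
Degrees (1 + count): deg[1]=1+0=1, deg[2]=1+2=3, deg[3]=1+1=2, deg[4]=1+0=1, deg[5]=1+2=3, deg[6]=1+1=2, deg[7]=1+1=2, deg[8]=1+2=3, deg[9]=1+0=1, deg[10]=1+0=1, deg[11]=1+1=2, deg[12]=1+0=1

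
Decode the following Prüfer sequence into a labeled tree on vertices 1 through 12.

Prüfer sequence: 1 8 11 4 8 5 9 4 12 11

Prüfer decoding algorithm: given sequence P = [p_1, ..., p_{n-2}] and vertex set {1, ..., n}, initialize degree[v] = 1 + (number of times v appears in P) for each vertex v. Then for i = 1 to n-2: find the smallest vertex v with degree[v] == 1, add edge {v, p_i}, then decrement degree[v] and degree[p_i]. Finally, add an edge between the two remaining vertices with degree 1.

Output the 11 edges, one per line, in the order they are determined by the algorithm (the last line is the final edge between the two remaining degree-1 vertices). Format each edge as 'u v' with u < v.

Answer: 1 2
1 8
3 11
4 6
7 8
5 8
5 9
4 9
4 12
10 11
11 12

Derivation:
Initial degrees: {1:2, 2:1, 3:1, 4:3, 5:2, 6:1, 7:1, 8:3, 9:2, 10:1, 11:3, 12:2}
Step 1: smallest deg-1 vertex = 2, p_1 = 1. Add edge {1,2}. Now deg[2]=0, deg[1]=1.
Step 2: smallest deg-1 vertex = 1, p_2 = 8. Add edge {1,8}. Now deg[1]=0, deg[8]=2.
Step 3: smallest deg-1 vertex = 3, p_3 = 11. Add edge {3,11}. Now deg[3]=0, deg[11]=2.
Step 4: smallest deg-1 vertex = 6, p_4 = 4. Add edge {4,6}. Now deg[6]=0, deg[4]=2.
Step 5: smallest deg-1 vertex = 7, p_5 = 8. Add edge {7,8}. Now deg[7]=0, deg[8]=1.
Step 6: smallest deg-1 vertex = 8, p_6 = 5. Add edge {5,8}. Now deg[8]=0, deg[5]=1.
Step 7: smallest deg-1 vertex = 5, p_7 = 9. Add edge {5,9}. Now deg[5]=0, deg[9]=1.
Step 8: smallest deg-1 vertex = 9, p_8 = 4. Add edge {4,9}. Now deg[9]=0, deg[4]=1.
Step 9: smallest deg-1 vertex = 4, p_9 = 12. Add edge {4,12}. Now deg[4]=0, deg[12]=1.
Step 10: smallest deg-1 vertex = 10, p_10 = 11. Add edge {10,11}. Now deg[10]=0, deg[11]=1.
Final: two remaining deg-1 vertices are 11, 12. Add edge {11,12}.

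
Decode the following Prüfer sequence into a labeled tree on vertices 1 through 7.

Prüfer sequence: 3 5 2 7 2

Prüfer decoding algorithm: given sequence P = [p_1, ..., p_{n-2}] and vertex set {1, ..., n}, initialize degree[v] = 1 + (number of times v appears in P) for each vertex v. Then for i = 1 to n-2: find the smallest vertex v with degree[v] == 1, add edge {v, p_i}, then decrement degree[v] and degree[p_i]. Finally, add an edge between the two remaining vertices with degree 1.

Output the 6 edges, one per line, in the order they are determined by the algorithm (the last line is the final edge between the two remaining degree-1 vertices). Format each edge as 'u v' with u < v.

Initial degrees: {1:1, 2:3, 3:2, 4:1, 5:2, 6:1, 7:2}
Step 1: smallest deg-1 vertex = 1, p_1 = 3. Add edge {1,3}. Now deg[1]=0, deg[3]=1.
Step 2: smallest deg-1 vertex = 3, p_2 = 5. Add edge {3,5}. Now deg[3]=0, deg[5]=1.
Step 3: smallest deg-1 vertex = 4, p_3 = 2. Add edge {2,4}. Now deg[4]=0, deg[2]=2.
Step 4: smallest deg-1 vertex = 5, p_4 = 7. Add edge {5,7}. Now deg[5]=0, deg[7]=1.
Step 5: smallest deg-1 vertex = 6, p_5 = 2. Add edge {2,6}. Now deg[6]=0, deg[2]=1.
Final: two remaining deg-1 vertices are 2, 7. Add edge {2,7}.

Answer: 1 3
3 5
2 4
5 7
2 6
2 7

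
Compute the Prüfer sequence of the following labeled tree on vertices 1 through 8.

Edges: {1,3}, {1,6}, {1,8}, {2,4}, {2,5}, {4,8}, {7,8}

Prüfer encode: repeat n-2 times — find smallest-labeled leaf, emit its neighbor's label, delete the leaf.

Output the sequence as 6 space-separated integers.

Step 1: leaves = {3,5,6,7}. Remove smallest leaf 3, emit neighbor 1.
Step 2: leaves = {5,6,7}. Remove smallest leaf 5, emit neighbor 2.
Step 3: leaves = {2,6,7}. Remove smallest leaf 2, emit neighbor 4.
Step 4: leaves = {4,6,7}. Remove smallest leaf 4, emit neighbor 8.
Step 5: leaves = {6,7}. Remove smallest leaf 6, emit neighbor 1.
Step 6: leaves = {1,7}. Remove smallest leaf 1, emit neighbor 8.
Done: 2 vertices remain (7, 8). Sequence = [1 2 4 8 1 8]

Answer: 1 2 4 8 1 8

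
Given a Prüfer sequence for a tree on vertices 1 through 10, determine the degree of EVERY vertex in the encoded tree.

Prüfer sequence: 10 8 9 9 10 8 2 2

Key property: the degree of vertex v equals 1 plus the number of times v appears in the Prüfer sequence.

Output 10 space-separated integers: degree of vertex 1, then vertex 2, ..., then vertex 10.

p_1 = 10: count[10] becomes 1
p_2 = 8: count[8] becomes 1
p_3 = 9: count[9] becomes 1
p_4 = 9: count[9] becomes 2
p_5 = 10: count[10] becomes 2
p_6 = 8: count[8] becomes 2
p_7 = 2: count[2] becomes 1
p_8 = 2: count[2] becomes 2
Degrees (1 + count): deg[1]=1+0=1, deg[2]=1+2=3, deg[3]=1+0=1, deg[4]=1+0=1, deg[5]=1+0=1, deg[6]=1+0=1, deg[7]=1+0=1, deg[8]=1+2=3, deg[9]=1+2=3, deg[10]=1+2=3

Answer: 1 3 1 1 1 1 1 3 3 3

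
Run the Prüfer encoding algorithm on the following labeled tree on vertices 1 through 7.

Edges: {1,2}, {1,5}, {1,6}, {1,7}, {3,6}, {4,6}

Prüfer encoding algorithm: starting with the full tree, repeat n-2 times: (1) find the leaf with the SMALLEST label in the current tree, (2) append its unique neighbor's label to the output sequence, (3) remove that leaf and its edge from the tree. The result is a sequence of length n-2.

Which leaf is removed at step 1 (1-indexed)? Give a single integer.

Step 1: current leaves = {2,3,4,5,7}. Remove leaf 2 (neighbor: 1).

Answer: 2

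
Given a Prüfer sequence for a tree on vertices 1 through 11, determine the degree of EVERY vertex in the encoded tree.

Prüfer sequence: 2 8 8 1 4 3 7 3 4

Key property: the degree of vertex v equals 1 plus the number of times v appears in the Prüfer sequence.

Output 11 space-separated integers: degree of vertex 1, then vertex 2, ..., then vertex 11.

Answer: 2 2 3 3 1 1 2 3 1 1 1

Derivation:
p_1 = 2: count[2] becomes 1
p_2 = 8: count[8] becomes 1
p_3 = 8: count[8] becomes 2
p_4 = 1: count[1] becomes 1
p_5 = 4: count[4] becomes 1
p_6 = 3: count[3] becomes 1
p_7 = 7: count[7] becomes 1
p_8 = 3: count[3] becomes 2
p_9 = 4: count[4] becomes 2
Degrees (1 + count): deg[1]=1+1=2, deg[2]=1+1=2, deg[3]=1+2=3, deg[4]=1+2=3, deg[5]=1+0=1, deg[6]=1+0=1, deg[7]=1+1=2, deg[8]=1+2=3, deg[9]=1+0=1, deg[10]=1+0=1, deg[11]=1+0=1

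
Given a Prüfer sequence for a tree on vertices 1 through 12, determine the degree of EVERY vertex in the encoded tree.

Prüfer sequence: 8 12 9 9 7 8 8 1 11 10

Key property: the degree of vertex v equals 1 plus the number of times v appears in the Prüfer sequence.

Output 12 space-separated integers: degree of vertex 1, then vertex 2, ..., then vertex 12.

Answer: 2 1 1 1 1 1 2 4 3 2 2 2

Derivation:
p_1 = 8: count[8] becomes 1
p_2 = 12: count[12] becomes 1
p_3 = 9: count[9] becomes 1
p_4 = 9: count[9] becomes 2
p_5 = 7: count[7] becomes 1
p_6 = 8: count[8] becomes 2
p_7 = 8: count[8] becomes 3
p_8 = 1: count[1] becomes 1
p_9 = 11: count[11] becomes 1
p_10 = 10: count[10] becomes 1
Degrees (1 + count): deg[1]=1+1=2, deg[2]=1+0=1, deg[3]=1+0=1, deg[4]=1+0=1, deg[5]=1+0=1, deg[6]=1+0=1, deg[7]=1+1=2, deg[8]=1+3=4, deg[9]=1+2=3, deg[10]=1+1=2, deg[11]=1+1=2, deg[12]=1+1=2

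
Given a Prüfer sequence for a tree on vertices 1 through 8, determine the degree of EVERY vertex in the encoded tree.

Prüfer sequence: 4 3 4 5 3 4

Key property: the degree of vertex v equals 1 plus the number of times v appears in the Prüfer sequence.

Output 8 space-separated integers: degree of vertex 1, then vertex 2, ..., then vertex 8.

Answer: 1 1 3 4 2 1 1 1

Derivation:
p_1 = 4: count[4] becomes 1
p_2 = 3: count[3] becomes 1
p_3 = 4: count[4] becomes 2
p_4 = 5: count[5] becomes 1
p_5 = 3: count[3] becomes 2
p_6 = 4: count[4] becomes 3
Degrees (1 + count): deg[1]=1+0=1, deg[2]=1+0=1, deg[3]=1+2=3, deg[4]=1+3=4, deg[5]=1+1=2, deg[6]=1+0=1, deg[7]=1+0=1, deg[8]=1+0=1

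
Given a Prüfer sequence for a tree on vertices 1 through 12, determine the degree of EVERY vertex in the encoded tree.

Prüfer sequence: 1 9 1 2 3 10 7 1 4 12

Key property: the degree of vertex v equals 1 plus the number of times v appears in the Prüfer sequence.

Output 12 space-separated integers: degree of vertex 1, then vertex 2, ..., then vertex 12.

p_1 = 1: count[1] becomes 1
p_2 = 9: count[9] becomes 1
p_3 = 1: count[1] becomes 2
p_4 = 2: count[2] becomes 1
p_5 = 3: count[3] becomes 1
p_6 = 10: count[10] becomes 1
p_7 = 7: count[7] becomes 1
p_8 = 1: count[1] becomes 3
p_9 = 4: count[4] becomes 1
p_10 = 12: count[12] becomes 1
Degrees (1 + count): deg[1]=1+3=4, deg[2]=1+1=2, deg[3]=1+1=2, deg[4]=1+1=2, deg[5]=1+0=1, deg[6]=1+0=1, deg[7]=1+1=2, deg[8]=1+0=1, deg[9]=1+1=2, deg[10]=1+1=2, deg[11]=1+0=1, deg[12]=1+1=2

Answer: 4 2 2 2 1 1 2 1 2 2 1 2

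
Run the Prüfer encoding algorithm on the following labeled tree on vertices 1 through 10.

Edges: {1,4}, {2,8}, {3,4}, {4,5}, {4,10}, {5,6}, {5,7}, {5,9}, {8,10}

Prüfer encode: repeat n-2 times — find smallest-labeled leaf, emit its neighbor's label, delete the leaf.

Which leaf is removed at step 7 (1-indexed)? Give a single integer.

Answer: 9

Derivation:
Step 1: current leaves = {1,2,3,6,7,9}. Remove leaf 1 (neighbor: 4).
Step 2: current leaves = {2,3,6,7,9}. Remove leaf 2 (neighbor: 8).
Step 3: current leaves = {3,6,7,8,9}. Remove leaf 3 (neighbor: 4).
Step 4: current leaves = {6,7,8,9}. Remove leaf 6 (neighbor: 5).
Step 5: current leaves = {7,8,9}. Remove leaf 7 (neighbor: 5).
Step 6: current leaves = {8,9}. Remove leaf 8 (neighbor: 10).
Step 7: current leaves = {9,10}. Remove leaf 9 (neighbor: 5).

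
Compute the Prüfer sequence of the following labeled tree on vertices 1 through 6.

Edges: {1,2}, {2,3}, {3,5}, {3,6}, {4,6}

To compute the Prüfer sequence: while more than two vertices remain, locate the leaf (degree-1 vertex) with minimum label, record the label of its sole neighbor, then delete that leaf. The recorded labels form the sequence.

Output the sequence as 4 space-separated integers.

Step 1: leaves = {1,4,5}. Remove smallest leaf 1, emit neighbor 2.
Step 2: leaves = {2,4,5}. Remove smallest leaf 2, emit neighbor 3.
Step 3: leaves = {4,5}. Remove smallest leaf 4, emit neighbor 6.
Step 4: leaves = {5,6}. Remove smallest leaf 5, emit neighbor 3.
Done: 2 vertices remain (3, 6). Sequence = [2 3 6 3]

Answer: 2 3 6 3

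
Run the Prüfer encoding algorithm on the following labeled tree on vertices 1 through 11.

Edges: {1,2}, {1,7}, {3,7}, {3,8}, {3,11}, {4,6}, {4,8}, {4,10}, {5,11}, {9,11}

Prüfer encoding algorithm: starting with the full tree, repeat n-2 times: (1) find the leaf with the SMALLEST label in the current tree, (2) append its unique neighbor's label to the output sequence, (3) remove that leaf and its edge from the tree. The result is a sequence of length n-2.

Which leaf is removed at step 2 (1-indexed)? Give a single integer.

Step 1: current leaves = {2,5,6,9,10}. Remove leaf 2 (neighbor: 1).
Step 2: current leaves = {1,5,6,9,10}. Remove leaf 1 (neighbor: 7).

Answer: 1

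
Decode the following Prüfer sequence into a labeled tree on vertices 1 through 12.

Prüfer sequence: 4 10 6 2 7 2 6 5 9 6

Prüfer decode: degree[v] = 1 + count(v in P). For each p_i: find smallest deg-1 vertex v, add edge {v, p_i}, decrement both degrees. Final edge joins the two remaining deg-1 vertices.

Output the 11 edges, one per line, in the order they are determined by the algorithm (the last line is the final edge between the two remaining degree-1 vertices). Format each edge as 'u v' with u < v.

Answer: 1 4
3 10
4 6
2 8
7 10
2 7
2 6
5 11
5 9
6 9
6 12

Derivation:
Initial degrees: {1:1, 2:3, 3:1, 4:2, 5:2, 6:4, 7:2, 8:1, 9:2, 10:2, 11:1, 12:1}
Step 1: smallest deg-1 vertex = 1, p_1 = 4. Add edge {1,4}. Now deg[1]=0, deg[4]=1.
Step 2: smallest deg-1 vertex = 3, p_2 = 10. Add edge {3,10}. Now deg[3]=0, deg[10]=1.
Step 3: smallest deg-1 vertex = 4, p_3 = 6. Add edge {4,6}. Now deg[4]=0, deg[6]=3.
Step 4: smallest deg-1 vertex = 8, p_4 = 2. Add edge {2,8}. Now deg[8]=0, deg[2]=2.
Step 5: smallest deg-1 vertex = 10, p_5 = 7. Add edge {7,10}. Now deg[10]=0, deg[7]=1.
Step 6: smallest deg-1 vertex = 7, p_6 = 2. Add edge {2,7}. Now deg[7]=0, deg[2]=1.
Step 7: smallest deg-1 vertex = 2, p_7 = 6. Add edge {2,6}. Now deg[2]=0, deg[6]=2.
Step 8: smallest deg-1 vertex = 11, p_8 = 5. Add edge {5,11}. Now deg[11]=0, deg[5]=1.
Step 9: smallest deg-1 vertex = 5, p_9 = 9. Add edge {5,9}. Now deg[5]=0, deg[9]=1.
Step 10: smallest deg-1 vertex = 9, p_10 = 6. Add edge {6,9}. Now deg[9]=0, deg[6]=1.
Final: two remaining deg-1 vertices are 6, 12. Add edge {6,12}.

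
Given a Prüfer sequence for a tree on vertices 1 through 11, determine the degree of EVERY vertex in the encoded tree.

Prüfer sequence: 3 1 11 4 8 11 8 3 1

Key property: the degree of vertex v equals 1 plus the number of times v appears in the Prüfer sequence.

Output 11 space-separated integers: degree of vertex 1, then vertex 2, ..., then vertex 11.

p_1 = 3: count[3] becomes 1
p_2 = 1: count[1] becomes 1
p_3 = 11: count[11] becomes 1
p_4 = 4: count[4] becomes 1
p_5 = 8: count[8] becomes 1
p_6 = 11: count[11] becomes 2
p_7 = 8: count[8] becomes 2
p_8 = 3: count[3] becomes 2
p_9 = 1: count[1] becomes 2
Degrees (1 + count): deg[1]=1+2=3, deg[2]=1+0=1, deg[3]=1+2=3, deg[4]=1+1=2, deg[5]=1+0=1, deg[6]=1+0=1, deg[7]=1+0=1, deg[8]=1+2=3, deg[9]=1+0=1, deg[10]=1+0=1, deg[11]=1+2=3

Answer: 3 1 3 2 1 1 1 3 1 1 3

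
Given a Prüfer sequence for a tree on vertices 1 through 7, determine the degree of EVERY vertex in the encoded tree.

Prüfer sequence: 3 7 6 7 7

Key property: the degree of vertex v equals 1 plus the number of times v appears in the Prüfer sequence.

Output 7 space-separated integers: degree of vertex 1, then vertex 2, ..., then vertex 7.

p_1 = 3: count[3] becomes 1
p_2 = 7: count[7] becomes 1
p_3 = 6: count[6] becomes 1
p_4 = 7: count[7] becomes 2
p_5 = 7: count[7] becomes 3
Degrees (1 + count): deg[1]=1+0=1, deg[2]=1+0=1, deg[3]=1+1=2, deg[4]=1+0=1, deg[5]=1+0=1, deg[6]=1+1=2, deg[7]=1+3=4

Answer: 1 1 2 1 1 2 4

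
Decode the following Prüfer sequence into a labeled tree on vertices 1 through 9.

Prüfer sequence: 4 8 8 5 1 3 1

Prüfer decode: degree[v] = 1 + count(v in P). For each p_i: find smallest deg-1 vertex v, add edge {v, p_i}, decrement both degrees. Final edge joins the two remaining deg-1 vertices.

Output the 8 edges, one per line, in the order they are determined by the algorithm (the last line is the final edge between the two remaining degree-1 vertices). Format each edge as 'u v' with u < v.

Initial degrees: {1:3, 2:1, 3:2, 4:2, 5:2, 6:1, 7:1, 8:3, 9:1}
Step 1: smallest deg-1 vertex = 2, p_1 = 4. Add edge {2,4}. Now deg[2]=0, deg[4]=1.
Step 2: smallest deg-1 vertex = 4, p_2 = 8. Add edge {4,8}. Now deg[4]=0, deg[8]=2.
Step 3: smallest deg-1 vertex = 6, p_3 = 8. Add edge {6,8}. Now deg[6]=0, deg[8]=1.
Step 4: smallest deg-1 vertex = 7, p_4 = 5. Add edge {5,7}. Now deg[7]=0, deg[5]=1.
Step 5: smallest deg-1 vertex = 5, p_5 = 1. Add edge {1,5}. Now deg[5]=0, deg[1]=2.
Step 6: smallest deg-1 vertex = 8, p_6 = 3. Add edge {3,8}. Now deg[8]=0, deg[3]=1.
Step 7: smallest deg-1 vertex = 3, p_7 = 1. Add edge {1,3}. Now deg[3]=0, deg[1]=1.
Final: two remaining deg-1 vertices are 1, 9. Add edge {1,9}.

Answer: 2 4
4 8
6 8
5 7
1 5
3 8
1 3
1 9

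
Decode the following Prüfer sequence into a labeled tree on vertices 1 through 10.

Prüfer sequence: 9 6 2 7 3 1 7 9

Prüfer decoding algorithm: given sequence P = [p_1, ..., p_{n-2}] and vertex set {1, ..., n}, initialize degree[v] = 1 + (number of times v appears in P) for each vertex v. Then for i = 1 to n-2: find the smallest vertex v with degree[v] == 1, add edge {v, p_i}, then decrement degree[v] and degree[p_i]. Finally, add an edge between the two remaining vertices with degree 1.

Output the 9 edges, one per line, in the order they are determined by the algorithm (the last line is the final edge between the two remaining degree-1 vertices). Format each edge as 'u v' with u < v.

Answer: 4 9
5 6
2 6
2 7
3 8
1 3
1 7
7 9
9 10

Derivation:
Initial degrees: {1:2, 2:2, 3:2, 4:1, 5:1, 6:2, 7:3, 8:1, 9:3, 10:1}
Step 1: smallest deg-1 vertex = 4, p_1 = 9. Add edge {4,9}. Now deg[4]=0, deg[9]=2.
Step 2: smallest deg-1 vertex = 5, p_2 = 6. Add edge {5,6}. Now deg[5]=0, deg[6]=1.
Step 3: smallest deg-1 vertex = 6, p_3 = 2. Add edge {2,6}. Now deg[6]=0, deg[2]=1.
Step 4: smallest deg-1 vertex = 2, p_4 = 7. Add edge {2,7}. Now deg[2]=0, deg[7]=2.
Step 5: smallest deg-1 vertex = 8, p_5 = 3. Add edge {3,8}. Now deg[8]=0, deg[3]=1.
Step 6: smallest deg-1 vertex = 3, p_6 = 1. Add edge {1,3}. Now deg[3]=0, deg[1]=1.
Step 7: smallest deg-1 vertex = 1, p_7 = 7. Add edge {1,7}. Now deg[1]=0, deg[7]=1.
Step 8: smallest deg-1 vertex = 7, p_8 = 9. Add edge {7,9}. Now deg[7]=0, deg[9]=1.
Final: two remaining deg-1 vertices are 9, 10. Add edge {9,10}.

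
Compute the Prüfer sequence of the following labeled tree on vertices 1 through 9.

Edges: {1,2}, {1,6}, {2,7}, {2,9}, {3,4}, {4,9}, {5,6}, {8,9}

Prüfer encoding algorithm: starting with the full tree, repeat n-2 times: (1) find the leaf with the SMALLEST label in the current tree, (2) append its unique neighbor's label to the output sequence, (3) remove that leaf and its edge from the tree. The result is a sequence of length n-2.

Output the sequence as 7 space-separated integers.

Answer: 4 9 6 1 2 2 9

Derivation:
Step 1: leaves = {3,5,7,8}. Remove smallest leaf 3, emit neighbor 4.
Step 2: leaves = {4,5,7,8}. Remove smallest leaf 4, emit neighbor 9.
Step 3: leaves = {5,7,8}. Remove smallest leaf 5, emit neighbor 6.
Step 4: leaves = {6,7,8}. Remove smallest leaf 6, emit neighbor 1.
Step 5: leaves = {1,7,8}. Remove smallest leaf 1, emit neighbor 2.
Step 6: leaves = {7,8}. Remove smallest leaf 7, emit neighbor 2.
Step 7: leaves = {2,8}. Remove smallest leaf 2, emit neighbor 9.
Done: 2 vertices remain (8, 9). Sequence = [4 9 6 1 2 2 9]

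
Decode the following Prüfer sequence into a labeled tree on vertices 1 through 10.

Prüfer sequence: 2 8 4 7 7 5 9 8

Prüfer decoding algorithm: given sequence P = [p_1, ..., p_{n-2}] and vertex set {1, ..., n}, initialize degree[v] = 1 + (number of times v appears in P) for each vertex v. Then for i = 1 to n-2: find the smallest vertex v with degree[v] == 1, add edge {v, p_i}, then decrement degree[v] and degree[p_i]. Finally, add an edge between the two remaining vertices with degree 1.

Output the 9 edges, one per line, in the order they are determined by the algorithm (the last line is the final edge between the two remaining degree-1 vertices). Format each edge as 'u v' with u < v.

Initial degrees: {1:1, 2:2, 3:1, 4:2, 5:2, 6:1, 7:3, 8:3, 9:2, 10:1}
Step 1: smallest deg-1 vertex = 1, p_1 = 2. Add edge {1,2}. Now deg[1]=0, deg[2]=1.
Step 2: smallest deg-1 vertex = 2, p_2 = 8. Add edge {2,8}. Now deg[2]=0, deg[8]=2.
Step 3: smallest deg-1 vertex = 3, p_3 = 4. Add edge {3,4}. Now deg[3]=0, deg[4]=1.
Step 4: smallest deg-1 vertex = 4, p_4 = 7. Add edge {4,7}. Now deg[4]=0, deg[7]=2.
Step 5: smallest deg-1 vertex = 6, p_5 = 7. Add edge {6,7}. Now deg[6]=0, deg[7]=1.
Step 6: smallest deg-1 vertex = 7, p_6 = 5. Add edge {5,7}. Now deg[7]=0, deg[5]=1.
Step 7: smallest deg-1 vertex = 5, p_7 = 9. Add edge {5,9}. Now deg[5]=0, deg[9]=1.
Step 8: smallest deg-1 vertex = 9, p_8 = 8. Add edge {8,9}. Now deg[9]=0, deg[8]=1.
Final: two remaining deg-1 vertices are 8, 10. Add edge {8,10}.

Answer: 1 2
2 8
3 4
4 7
6 7
5 7
5 9
8 9
8 10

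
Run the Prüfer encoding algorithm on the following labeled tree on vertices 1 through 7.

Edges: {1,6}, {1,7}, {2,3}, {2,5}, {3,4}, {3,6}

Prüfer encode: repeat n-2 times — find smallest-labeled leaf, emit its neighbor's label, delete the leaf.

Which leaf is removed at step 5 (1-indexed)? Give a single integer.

Answer: 6

Derivation:
Step 1: current leaves = {4,5,7}. Remove leaf 4 (neighbor: 3).
Step 2: current leaves = {5,7}. Remove leaf 5 (neighbor: 2).
Step 3: current leaves = {2,7}. Remove leaf 2 (neighbor: 3).
Step 4: current leaves = {3,7}. Remove leaf 3 (neighbor: 6).
Step 5: current leaves = {6,7}. Remove leaf 6 (neighbor: 1).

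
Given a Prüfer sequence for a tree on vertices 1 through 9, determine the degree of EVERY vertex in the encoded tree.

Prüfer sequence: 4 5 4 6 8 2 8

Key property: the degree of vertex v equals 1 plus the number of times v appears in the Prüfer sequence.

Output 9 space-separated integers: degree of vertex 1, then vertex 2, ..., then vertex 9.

Answer: 1 2 1 3 2 2 1 3 1

Derivation:
p_1 = 4: count[4] becomes 1
p_2 = 5: count[5] becomes 1
p_3 = 4: count[4] becomes 2
p_4 = 6: count[6] becomes 1
p_5 = 8: count[8] becomes 1
p_6 = 2: count[2] becomes 1
p_7 = 8: count[8] becomes 2
Degrees (1 + count): deg[1]=1+0=1, deg[2]=1+1=2, deg[3]=1+0=1, deg[4]=1+2=3, deg[5]=1+1=2, deg[6]=1+1=2, deg[7]=1+0=1, deg[8]=1+2=3, deg[9]=1+0=1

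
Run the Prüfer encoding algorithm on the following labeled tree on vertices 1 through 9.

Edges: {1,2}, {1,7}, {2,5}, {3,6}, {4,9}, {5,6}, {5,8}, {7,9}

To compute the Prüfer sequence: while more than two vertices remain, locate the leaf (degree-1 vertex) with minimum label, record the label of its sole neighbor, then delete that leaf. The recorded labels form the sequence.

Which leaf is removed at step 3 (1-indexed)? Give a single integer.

Answer: 6

Derivation:
Step 1: current leaves = {3,4,8}. Remove leaf 3 (neighbor: 6).
Step 2: current leaves = {4,6,8}. Remove leaf 4 (neighbor: 9).
Step 3: current leaves = {6,8,9}. Remove leaf 6 (neighbor: 5).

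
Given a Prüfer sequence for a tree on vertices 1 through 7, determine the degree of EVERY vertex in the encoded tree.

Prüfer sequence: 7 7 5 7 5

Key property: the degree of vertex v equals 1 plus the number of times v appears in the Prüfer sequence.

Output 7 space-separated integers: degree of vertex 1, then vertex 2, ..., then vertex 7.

Answer: 1 1 1 1 3 1 4

Derivation:
p_1 = 7: count[7] becomes 1
p_2 = 7: count[7] becomes 2
p_3 = 5: count[5] becomes 1
p_4 = 7: count[7] becomes 3
p_5 = 5: count[5] becomes 2
Degrees (1 + count): deg[1]=1+0=1, deg[2]=1+0=1, deg[3]=1+0=1, deg[4]=1+0=1, deg[5]=1+2=3, deg[6]=1+0=1, deg[7]=1+3=4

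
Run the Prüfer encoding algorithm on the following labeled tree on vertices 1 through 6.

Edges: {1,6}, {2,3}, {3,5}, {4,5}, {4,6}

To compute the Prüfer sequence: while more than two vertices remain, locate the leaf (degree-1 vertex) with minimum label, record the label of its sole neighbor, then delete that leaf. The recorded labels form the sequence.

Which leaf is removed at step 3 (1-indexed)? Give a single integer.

Step 1: current leaves = {1,2}. Remove leaf 1 (neighbor: 6).
Step 2: current leaves = {2,6}. Remove leaf 2 (neighbor: 3).
Step 3: current leaves = {3,6}. Remove leaf 3 (neighbor: 5).

Answer: 3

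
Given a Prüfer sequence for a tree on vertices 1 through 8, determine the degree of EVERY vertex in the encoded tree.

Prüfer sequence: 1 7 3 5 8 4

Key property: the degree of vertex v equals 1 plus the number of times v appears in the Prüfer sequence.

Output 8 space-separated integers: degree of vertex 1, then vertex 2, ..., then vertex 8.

p_1 = 1: count[1] becomes 1
p_2 = 7: count[7] becomes 1
p_3 = 3: count[3] becomes 1
p_4 = 5: count[5] becomes 1
p_5 = 8: count[8] becomes 1
p_6 = 4: count[4] becomes 1
Degrees (1 + count): deg[1]=1+1=2, deg[2]=1+0=1, deg[3]=1+1=2, deg[4]=1+1=2, deg[5]=1+1=2, deg[6]=1+0=1, deg[7]=1+1=2, deg[8]=1+1=2

Answer: 2 1 2 2 2 1 2 2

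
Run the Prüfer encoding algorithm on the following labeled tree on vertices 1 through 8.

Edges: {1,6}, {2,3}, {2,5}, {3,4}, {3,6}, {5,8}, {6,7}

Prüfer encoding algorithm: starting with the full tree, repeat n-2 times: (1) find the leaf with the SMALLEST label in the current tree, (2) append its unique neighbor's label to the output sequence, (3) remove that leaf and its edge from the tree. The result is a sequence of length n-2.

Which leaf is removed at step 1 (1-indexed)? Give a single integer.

Answer: 1

Derivation:
Step 1: current leaves = {1,4,7,8}. Remove leaf 1 (neighbor: 6).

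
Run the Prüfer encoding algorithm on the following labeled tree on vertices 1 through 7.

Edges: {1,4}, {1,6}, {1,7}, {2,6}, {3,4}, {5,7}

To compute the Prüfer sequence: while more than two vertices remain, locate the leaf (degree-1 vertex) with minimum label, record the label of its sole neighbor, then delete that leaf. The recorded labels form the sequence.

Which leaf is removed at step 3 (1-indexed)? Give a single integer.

Answer: 4

Derivation:
Step 1: current leaves = {2,3,5}. Remove leaf 2 (neighbor: 6).
Step 2: current leaves = {3,5,6}. Remove leaf 3 (neighbor: 4).
Step 3: current leaves = {4,5,6}. Remove leaf 4 (neighbor: 1).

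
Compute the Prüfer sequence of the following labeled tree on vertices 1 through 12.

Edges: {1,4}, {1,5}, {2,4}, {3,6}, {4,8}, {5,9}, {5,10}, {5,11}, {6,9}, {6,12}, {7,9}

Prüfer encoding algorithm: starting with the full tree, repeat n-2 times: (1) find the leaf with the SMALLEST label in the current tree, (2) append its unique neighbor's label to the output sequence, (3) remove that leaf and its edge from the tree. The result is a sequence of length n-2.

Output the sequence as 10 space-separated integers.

Answer: 4 6 9 4 1 5 5 5 9 6

Derivation:
Step 1: leaves = {2,3,7,8,10,11,12}. Remove smallest leaf 2, emit neighbor 4.
Step 2: leaves = {3,7,8,10,11,12}. Remove smallest leaf 3, emit neighbor 6.
Step 3: leaves = {7,8,10,11,12}. Remove smallest leaf 7, emit neighbor 9.
Step 4: leaves = {8,10,11,12}. Remove smallest leaf 8, emit neighbor 4.
Step 5: leaves = {4,10,11,12}. Remove smallest leaf 4, emit neighbor 1.
Step 6: leaves = {1,10,11,12}. Remove smallest leaf 1, emit neighbor 5.
Step 7: leaves = {10,11,12}. Remove smallest leaf 10, emit neighbor 5.
Step 8: leaves = {11,12}. Remove smallest leaf 11, emit neighbor 5.
Step 9: leaves = {5,12}. Remove smallest leaf 5, emit neighbor 9.
Step 10: leaves = {9,12}. Remove smallest leaf 9, emit neighbor 6.
Done: 2 vertices remain (6, 12). Sequence = [4 6 9 4 1 5 5 5 9 6]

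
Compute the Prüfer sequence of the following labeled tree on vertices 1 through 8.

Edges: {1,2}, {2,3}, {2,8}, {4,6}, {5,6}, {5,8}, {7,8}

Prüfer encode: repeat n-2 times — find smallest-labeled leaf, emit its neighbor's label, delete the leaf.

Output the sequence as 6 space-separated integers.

Step 1: leaves = {1,3,4,7}. Remove smallest leaf 1, emit neighbor 2.
Step 2: leaves = {3,4,7}. Remove smallest leaf 3, emit neighbor 2.
Step 3: leaves = {2,4,7}. Remove smallest leaf 2, emit neighbor 8.
Step 4: leaves = {4,7}. Remove smallest leaf 4, emit neighbor 6.
Step 5: leaves = {6,7}. Remove smallest leaf 6, emit neighbor 5.
Step 6: leaves = {5,7}. Remove smallest leaf 5, emit neighbor 8.
Done: 2 vertices remain (7, 8). Sequence = [2 2 8 6 5 8]

Answer: 2 2 8 6 5 8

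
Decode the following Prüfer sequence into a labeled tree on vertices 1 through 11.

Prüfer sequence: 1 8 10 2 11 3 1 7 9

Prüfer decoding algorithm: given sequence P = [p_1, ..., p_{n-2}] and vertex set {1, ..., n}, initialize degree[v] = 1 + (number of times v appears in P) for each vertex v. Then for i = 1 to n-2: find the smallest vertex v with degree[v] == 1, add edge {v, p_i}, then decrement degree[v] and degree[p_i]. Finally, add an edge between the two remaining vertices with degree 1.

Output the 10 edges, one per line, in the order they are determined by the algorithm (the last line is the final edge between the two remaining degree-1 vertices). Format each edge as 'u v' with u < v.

Initial degrees: {1:3, 2:2, 3:2, 4:1, 5:1, 6:1, 7:2, 8:2, 9:2, 10:2, 11:2}
Step 1: smallest deg-1 vertex = 4, p_1 = 1. Add edge {1,4}. Now deg[4]=0, deg[1]=2.
Step 2: smallest deg-1 vertex = 5, p_2 = 8. Add edge {5,8}. Now deg[5]=0, deg[8]=1.
Step 3: smallest deg-1 vertex = 6, p_3 = 10. Add edge {6,10}. Now deg[6]=0, deg[10]=1.
Step 4: smallest deg-1 vertex = 8, p_4 = 2. Add edge {2,8}. Now deg[8]=0, deg[2]=1.
Step 5: smallest deg-1 vertex = 2, p_5 = 11. Add edge {2,11}. Now deg[2]=0, deg[11]=1.
Step 6: smallest deg-1 vertex = 10, p_6 = 3. Add edge {3,10}. Now deg[10]=0, deg[3]=1.
Step 7: smallest deg-1 vertex = 3, p_7 = 1. Add edge {1,3}. Now deg[3]=0, deg[1]=1.
Step 8: smallest deg-1 vertex = 1, p_8 = 7. Add edge {1,7}. Now deg[1]=0, deg[7]=1.
Step 9: smallest deg-1 vertex = 7, p_9 = 9. Add edge {7,9}. Now deg[7]=0, deg[9]=1.
Final: two remaining deg-1 vertices are 9, 11. Add edge {9,11}.

Answer: 1 4
5 8
6 10
2 8
2 11
3 10
1 3
1 7
7 9
9 11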